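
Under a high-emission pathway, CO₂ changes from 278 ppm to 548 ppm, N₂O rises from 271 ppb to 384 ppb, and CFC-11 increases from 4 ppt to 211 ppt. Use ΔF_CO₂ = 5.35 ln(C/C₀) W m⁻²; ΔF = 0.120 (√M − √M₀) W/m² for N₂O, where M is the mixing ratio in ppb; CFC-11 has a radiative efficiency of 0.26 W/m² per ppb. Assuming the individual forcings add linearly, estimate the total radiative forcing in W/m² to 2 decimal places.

ΔF = 4.06 W/m²

CO₂: 5.35 × ln(548/278) = 5.35 × ln(1.97122) = 5.35 × 0.67865 = 3.6308 W/m².
N₂O: 0.120 × (√384 − √271) = 0.120 × (19.5959 − 16.4621) = 0.120 × 3.1338 = 0.3761 W/m².
CFC-11: Δ = 211 − 4 = 207 ppt = 0.207 ppb; ΔF = 0.26 × 0.207 = 0.0538 W/m².
Total ΔF = 3.6308 + 0.3761 + 0.0538 = 4.0607 W/m².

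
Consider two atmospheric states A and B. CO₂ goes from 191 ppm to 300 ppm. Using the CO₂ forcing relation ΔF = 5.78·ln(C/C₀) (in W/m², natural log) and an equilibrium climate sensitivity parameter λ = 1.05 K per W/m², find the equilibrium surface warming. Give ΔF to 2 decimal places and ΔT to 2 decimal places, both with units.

ΔF = 2.61 W/m²; ΔT = 2.74 K

CO₂: 5.78 × ln(300/191) = 5.78 × ln(1.57068) = 5.78 × 0.45151 = 2.6097 W/m².
ΔT = λ ΔF = 1.05 × 2.61 = 2.7405 K.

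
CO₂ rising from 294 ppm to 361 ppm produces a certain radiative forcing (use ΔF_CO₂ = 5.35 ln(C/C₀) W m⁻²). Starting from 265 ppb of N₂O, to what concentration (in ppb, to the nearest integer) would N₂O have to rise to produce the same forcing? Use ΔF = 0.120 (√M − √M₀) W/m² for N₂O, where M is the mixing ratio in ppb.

CO₂ forcing: 5.35 × ln(361/294) = 5.35 × 0.205298 = 1.09834 W/m².
Set 0.120(√M − √265) = 1.09834: √M = 1.09834/0.120 + √265 = 9.1528 + 16.2788 = 25.4316.
M = (25.4316)² = 646.77 ppb.

M ≈ 647 ppb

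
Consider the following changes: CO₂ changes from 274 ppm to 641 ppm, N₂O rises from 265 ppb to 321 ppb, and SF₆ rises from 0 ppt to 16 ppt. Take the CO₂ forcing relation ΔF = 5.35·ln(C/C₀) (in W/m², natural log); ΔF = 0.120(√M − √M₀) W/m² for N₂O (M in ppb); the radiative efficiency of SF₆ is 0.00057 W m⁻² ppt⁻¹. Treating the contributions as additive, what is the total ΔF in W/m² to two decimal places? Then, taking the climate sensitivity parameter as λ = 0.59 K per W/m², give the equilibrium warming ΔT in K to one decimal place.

CO₂: 5.35 × ln(641/274) = 5.35 × ln(2.33942) = 5.35 × 0.84990 = 4.5470 W/m².
N₂O: 0.120 × (√321 − √265) = 0.120 × (17.9165 − 16.2788) = 0.120 × 1.6377 = 0.1965 W/m².
SF₆: ΔF = 0.00057 × (16 − 0) = 0.00057 × 16 = 0.0091 W/m².
Total ΔF = 4.5470 + 0.1965 + 0.0091 = 4.7526 W/m².
ΔT = λ ΔF = 0.59 × 4.75 = 2.8025 K.

ΔF = 4.75 W/m²; ΔT = 2.8 K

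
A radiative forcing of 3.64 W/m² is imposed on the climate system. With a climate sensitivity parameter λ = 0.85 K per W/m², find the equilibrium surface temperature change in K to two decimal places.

ΔT = 3.09 K

ΔT = λ ΔF = 0.85 × 3.64 = 3.0940 K.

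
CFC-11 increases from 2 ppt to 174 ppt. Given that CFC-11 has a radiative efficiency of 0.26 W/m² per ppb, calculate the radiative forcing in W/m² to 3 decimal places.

ΔF = 0.045 W/m²

CFC-11: Δ = 174 − 2 = 172 ppt = 0.172 ppb; ΔF = 0.26 × 0.172 = 0.0447 W/m².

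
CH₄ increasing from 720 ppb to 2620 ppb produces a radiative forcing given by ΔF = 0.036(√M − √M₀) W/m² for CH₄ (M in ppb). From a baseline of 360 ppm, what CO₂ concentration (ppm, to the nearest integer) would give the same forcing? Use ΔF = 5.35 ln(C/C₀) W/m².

C ≈ 424 ppm

CH₄ forcing: 0.036 × (√2620 − √720) = 0.036 × (51.1859 − 26.8328) = 0.036 × 24.3531 = 0.87671 W/m².
Set 5.35 ln(C/360) = 0.87671: ln(C/360) = 0.87671/5.35 = 0.16387, so C = 360 × e^0.16387 = 360 × 1.17806 = 424.10 ppm.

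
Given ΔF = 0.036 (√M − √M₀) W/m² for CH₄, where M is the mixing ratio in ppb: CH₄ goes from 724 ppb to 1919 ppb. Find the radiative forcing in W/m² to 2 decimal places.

ΔF = 0.61 W/m²

CH₄: 0.036 × (√1919 − √724) = 0.036 × (43.8064 − 26.9072) = 0.036 × 16.8992 = 0.6084 W/m².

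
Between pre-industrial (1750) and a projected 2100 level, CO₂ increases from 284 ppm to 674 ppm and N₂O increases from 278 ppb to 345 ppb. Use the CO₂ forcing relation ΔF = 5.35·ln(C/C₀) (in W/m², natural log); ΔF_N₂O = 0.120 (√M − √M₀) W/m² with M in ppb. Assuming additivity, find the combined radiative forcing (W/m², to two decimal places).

ΔF = 4.85 W/m²

CO₂: 5.35 × ln(674/284) = 5.35 × ln(2.37324) = 5.35 × 0.86426 = 4.6238 W/m².
N₂O: 0.120 × (√345 − √278) = 0.120 × (18.5742 − 16.6733) = 0.120 × 1.9009 = 0.2281 W/m².
Total ΔF = 4.6238 + 0.2281 = 4.8519 W/m².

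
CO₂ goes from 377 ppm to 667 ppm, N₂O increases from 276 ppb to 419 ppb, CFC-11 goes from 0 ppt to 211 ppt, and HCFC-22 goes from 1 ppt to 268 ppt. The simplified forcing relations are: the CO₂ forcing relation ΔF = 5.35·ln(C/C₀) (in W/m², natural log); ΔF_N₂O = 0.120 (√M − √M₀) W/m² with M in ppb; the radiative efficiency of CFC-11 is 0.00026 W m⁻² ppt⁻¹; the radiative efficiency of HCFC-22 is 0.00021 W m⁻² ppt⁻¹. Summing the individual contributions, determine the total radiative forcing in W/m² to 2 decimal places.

ΔF = 3.63 W/m²

CO₂: 5.35 × ln(667/377) = 5.35 × ln(1.76923) = 5.35 × 0.57054 = 3.0524 W/m².
N₂O: 0.120 × (√419 − √276) = 0.120 × (20.4695 − 16.6132) = 0.120 × 3.8563 = 0.4628 W/m².
CFC-11: ΔF = 0.00026 × (211 − 0) = 0.00026 × 211 = 0.0549 W/m².
HCFC-22: ΔF = 0.00021 × (268 − 1) = 0.00021 × 267 = 0.0561 W/m².
Total ΔF = 3.0524 + 0.4628 + 0.0549 + 0.0561 = 3.6262 W/m².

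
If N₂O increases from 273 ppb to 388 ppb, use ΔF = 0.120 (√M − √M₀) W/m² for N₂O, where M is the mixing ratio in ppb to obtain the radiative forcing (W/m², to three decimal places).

ΔF = 0.381 W/m²

N₂O: 0.120 × (√388 − √273) = 0.120 × (19.6977 − 16.5227) = 0.120 × 3.1750 = 0.3810 W/m².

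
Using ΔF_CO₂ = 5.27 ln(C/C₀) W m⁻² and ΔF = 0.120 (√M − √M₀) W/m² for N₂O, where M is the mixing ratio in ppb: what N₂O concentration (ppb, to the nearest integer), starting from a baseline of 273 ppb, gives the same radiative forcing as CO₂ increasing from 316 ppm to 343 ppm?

CO₂ forcing: 5.27 × ln(343/316) = 5.27 × 0.081988 = 0.43208 W/m².
Set 0.120(√M − √273) = 0.43208: √M = 0.43208/0.120 + √273 = 3.6007 + 16.5227 = 20.1234.
M = (20.1234)² = 404.95 ppb.

M ≈ 405 ppb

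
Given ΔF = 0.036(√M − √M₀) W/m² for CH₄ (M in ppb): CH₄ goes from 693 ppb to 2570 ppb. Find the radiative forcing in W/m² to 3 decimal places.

CH₄: 0.036 × (√2570 − √693) = 0.036 × (50.6952 − 26.3249) = 0.036 × 24.3703 = 0.8773 W/m².

ΔF = 0.877 W/m²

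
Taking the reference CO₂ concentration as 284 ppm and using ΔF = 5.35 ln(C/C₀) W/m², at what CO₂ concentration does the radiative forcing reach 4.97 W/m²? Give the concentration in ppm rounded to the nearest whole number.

Set 5.35 ln(C/284) = 4.97, so ln(C/284) = 4.97/5.35 = 0.92897.
Then C/284 = e^0.92897 = 2.53190, giving C = 284 × 2.53190 = 719.06 ppm.

C ≈ 719 ppm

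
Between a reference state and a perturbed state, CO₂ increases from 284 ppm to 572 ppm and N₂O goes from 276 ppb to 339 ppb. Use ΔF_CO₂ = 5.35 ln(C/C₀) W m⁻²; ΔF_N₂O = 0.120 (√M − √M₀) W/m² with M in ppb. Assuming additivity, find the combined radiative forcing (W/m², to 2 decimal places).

CO₂: 5.35 × ln(572/284) = 5.35 × ln(2.01408) = 5.35 × 0.70016 = 3.7459 W/m².
N₂O: 0.120 × (√339 − √276) = 0.120 × (18.4120 − 16.6132) = 0.120 × 1.7988 = 0.2159 W/m².
Total ΔF = 3.7459 + 0.2159 = 3.9618 W/m².

ΔF = 3.96 W/m²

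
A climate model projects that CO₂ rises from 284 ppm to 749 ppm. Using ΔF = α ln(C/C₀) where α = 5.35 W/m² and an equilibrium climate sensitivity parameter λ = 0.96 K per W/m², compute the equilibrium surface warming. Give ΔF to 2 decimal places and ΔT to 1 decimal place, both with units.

ΔF = 5.19 W/m²; ΔT = 5.0 K

CO₂: 5.35 × ln(749/284) = 5.35 × ln(2.63732) = 5.35 × 0.96976 = 5.1882 W/m².
ΔT = λ ΔF = 0.96 × 5.19 = 4.9824 K.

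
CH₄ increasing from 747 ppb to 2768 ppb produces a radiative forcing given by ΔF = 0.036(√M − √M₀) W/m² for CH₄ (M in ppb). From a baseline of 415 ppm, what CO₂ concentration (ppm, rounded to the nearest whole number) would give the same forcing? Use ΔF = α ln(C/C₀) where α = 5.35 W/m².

C ≈ 492 ppm

CH₄ forcing: 0.036 × (√2768 − √747) = 0.036 × (52.6118 − 27.3313) = 0.036 × 25.2805 = 0.91010 W/m².
Set 5.35 ln(C/415) = 0.91010: ln(C/415) = 0.91010/5.35 = 0.17011, so C = 415 × e^0.17011 = 415 × 1.18544 = 491.96 ppm.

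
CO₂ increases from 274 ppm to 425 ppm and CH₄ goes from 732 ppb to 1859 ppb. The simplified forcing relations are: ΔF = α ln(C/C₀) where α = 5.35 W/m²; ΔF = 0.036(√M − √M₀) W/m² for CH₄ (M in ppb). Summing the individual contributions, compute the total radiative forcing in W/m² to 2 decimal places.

ΔF = 2.93 W/m²

CO₂: 5.35 × ln(425/274) = 5.35 × ln(1.55109) = 5.35 × 0.43896 = 2.3484 W/m².
CH₄: 0.036 × (√1859 − √732) = 0.036 × (43.1161 − 27.0555) = 0.036 × 16.0606 = 0.5782 W/m².
Total ΔF = 2.3484 + 0.5782 = 2.9266 W/m².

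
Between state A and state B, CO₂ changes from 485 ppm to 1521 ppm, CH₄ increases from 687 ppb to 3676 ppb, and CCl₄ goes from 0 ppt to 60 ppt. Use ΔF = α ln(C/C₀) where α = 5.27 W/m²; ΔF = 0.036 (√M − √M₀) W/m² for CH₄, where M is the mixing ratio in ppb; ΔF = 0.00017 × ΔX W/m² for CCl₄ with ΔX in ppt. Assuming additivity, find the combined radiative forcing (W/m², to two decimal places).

CO₂: 5.27 × ln(1521/485) = 5.27 × ln(3.13608) = 5.27 × 1.14297 = 6.0235 W/m².
CH₄: 0.036 × (√3676 − √687) = 0.036 × (60.6300 − 26.2107) = 0.036 × 34.4193 = 1.2391 W/m².
CCl₄: ΔF = 0.00017 × (60 − 0) = 0.00017 × 60 = 0.0102 W/m².
Total ΔF = 6.0235 + 1.2391 + 0.0102 = 7.2728 W/m².

ΔF = 7.27 W/m²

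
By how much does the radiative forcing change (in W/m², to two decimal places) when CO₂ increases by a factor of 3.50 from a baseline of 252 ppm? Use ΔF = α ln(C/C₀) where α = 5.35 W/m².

ΔF = 5.35 × ln(3.50) = 5.35 × 1.25276 = 6.7023 W/m².

ΔF = 6.70 W/m²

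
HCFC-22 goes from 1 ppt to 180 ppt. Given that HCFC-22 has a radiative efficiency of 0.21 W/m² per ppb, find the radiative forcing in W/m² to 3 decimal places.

ΔF = 0.038 W/m²

HCFC-22: Δ = 180 − 1 = 179 ppt = 0.179 ppb; ΔF = 0.21 × 0.179 = 0.0376 W/m².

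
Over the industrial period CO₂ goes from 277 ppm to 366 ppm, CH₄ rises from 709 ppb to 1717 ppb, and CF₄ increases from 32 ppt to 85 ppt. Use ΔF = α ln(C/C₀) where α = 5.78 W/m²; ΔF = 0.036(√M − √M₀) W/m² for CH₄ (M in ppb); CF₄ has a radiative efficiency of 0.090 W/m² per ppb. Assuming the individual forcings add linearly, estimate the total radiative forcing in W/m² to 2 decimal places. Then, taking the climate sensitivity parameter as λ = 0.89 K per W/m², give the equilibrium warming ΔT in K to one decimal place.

CO₂: 5.78 × ln(366/277) = 5.78 × ln(1.32130) = 5.78 × 0.27862 = 1.6104 W/m².
CH₄: 0.036 × (√1717 − √709) = 0.036 × (41.4367 − 26.6271) = 0.036 × 14.8096 = 0.5331 W/m².
CF₄: Δ = 85 − 32 = 53 ppt = 0.053 ppb; ΔF = 0.090 × 0.053 = 0.0048 W/m².
Total ΔF = 1.6104 + 0.5331 + 0.0048 = 2.1483 W/m².
ΔT = λ ΔF = 0.89 × 2.15 = 1.9135 K.

ΔF = 2.15 W/m²; ΔT = 1.9 K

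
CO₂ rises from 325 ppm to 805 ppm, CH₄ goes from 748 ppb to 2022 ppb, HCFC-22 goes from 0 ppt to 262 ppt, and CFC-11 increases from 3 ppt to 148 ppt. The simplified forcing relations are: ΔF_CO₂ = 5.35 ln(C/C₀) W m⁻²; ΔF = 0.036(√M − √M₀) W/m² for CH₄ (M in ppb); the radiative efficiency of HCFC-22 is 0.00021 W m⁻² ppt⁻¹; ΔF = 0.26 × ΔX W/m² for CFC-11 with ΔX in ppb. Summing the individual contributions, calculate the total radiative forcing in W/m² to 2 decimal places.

CO₂: 5.35 × ln(805/325) = 5.35 × ln(2.47692) = 5.35 × 0.90702 = 4.8526 W/m².
CH₄: 0.036 × (√2022 − √748) = 0.036 × (44.9667 − 27.3496) = 0.036 × 17.6171 = 0.6342 W/m².
HCFC-22: ΔF = 0.00021 × (262 − 0) = 0.00021 × 262 = 0.0550 W/m².
CFC-11: Δ = 148 − 3 = 145 ppt = 0.145 ppb; ΔF = 0.26 × 0.145 = 0.0377 W/m².
Total ΔF = 4.8526 + 0.6342 + 0.0550 + 0.0377 = 5.5795 W/m².

ΔF = 5.58 W/m²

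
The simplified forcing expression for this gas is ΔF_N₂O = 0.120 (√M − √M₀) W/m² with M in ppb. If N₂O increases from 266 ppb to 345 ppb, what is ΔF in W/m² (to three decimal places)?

ΔF = 0.272 W/m²

N₂O: 0.120 × (√345 − √266) = 0.120 × (18.5742 − 16.3095) = 0.120 × 2.2647 = 0.2718 W/m².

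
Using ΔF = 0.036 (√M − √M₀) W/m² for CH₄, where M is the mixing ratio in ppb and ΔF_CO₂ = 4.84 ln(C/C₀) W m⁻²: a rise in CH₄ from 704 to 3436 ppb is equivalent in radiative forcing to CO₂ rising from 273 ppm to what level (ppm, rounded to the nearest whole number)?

C ≈ 347 ppm

CH₄ forcing: 0.036 × (√3436 − √704) = 0.036 × (58.6174 − 26.5330) = 0.036 × 32.0844 = 1.15504 W/m².
Set 4.84 ln(C/273) = 1.15504: ln(C/273) = 1.15504/4.84 = 0.23864, so C = 273 × e^0.23864 = 273 × 1.26952 = 346.58 ppm.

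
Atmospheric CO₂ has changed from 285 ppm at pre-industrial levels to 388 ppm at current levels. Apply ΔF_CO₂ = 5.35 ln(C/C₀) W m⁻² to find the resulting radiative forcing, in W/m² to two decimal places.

ΔF = 1.65 W/m²

CO₂: 5.35 × ln(388/285) = 5.35 × ln(1.36140) = 5.35 × 0.30851 = 1.6505 W/m².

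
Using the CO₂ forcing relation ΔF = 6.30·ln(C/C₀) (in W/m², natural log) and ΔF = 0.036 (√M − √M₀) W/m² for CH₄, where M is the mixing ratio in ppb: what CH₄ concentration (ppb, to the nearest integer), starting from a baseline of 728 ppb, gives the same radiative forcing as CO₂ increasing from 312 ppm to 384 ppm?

M ≈ 4009 ppb

CO₂ forcing: 6.30 × ln(384/312) = 6.30 × 0.207639 = 1.30813 W/m².
Set 0.036(√M − √728) = 1.30813: √M = 1.30813/0.036 + √728 = 36.3369 + 26.9815 = 63.3184.
M = (63.3184)² = 4009.22 ppb.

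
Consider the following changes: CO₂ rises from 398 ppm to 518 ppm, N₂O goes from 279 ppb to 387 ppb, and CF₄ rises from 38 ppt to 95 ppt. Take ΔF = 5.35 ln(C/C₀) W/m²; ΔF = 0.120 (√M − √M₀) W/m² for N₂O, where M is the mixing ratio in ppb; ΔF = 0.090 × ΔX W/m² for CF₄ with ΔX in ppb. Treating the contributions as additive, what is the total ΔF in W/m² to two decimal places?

ΔF = 1.77 W/m²

CO₂: 5.35 × ln(518/398) = 5.35 × ln(1.30151) = 5.35 × 0.26353 = 1.4099 W/m².
N₂O: 0.120 × (√387 − √279) = 0.120 × (19.6723 − 16.7033) = 0.120 × 2.9690 = 0.3563 W/m².
CF₄: Δ = 95 − 38 = 57 ppt = 0.057 ppb; ΔF = 0.090 × 0.057 = 0.0051 W/m².
Total ΔF = 1.4099 + 0.3563 + 0.0051 = 1.7713 W/m².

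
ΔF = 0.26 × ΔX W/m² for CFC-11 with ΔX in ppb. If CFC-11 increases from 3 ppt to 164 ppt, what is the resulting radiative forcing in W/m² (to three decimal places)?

CFC-11: Δ = 164 − 3 = 161 ppt = 0.161 ppb; ΔF = 0.26 × 0.161 = 0.0419 W/m².

ΔF = 0.042 W/m²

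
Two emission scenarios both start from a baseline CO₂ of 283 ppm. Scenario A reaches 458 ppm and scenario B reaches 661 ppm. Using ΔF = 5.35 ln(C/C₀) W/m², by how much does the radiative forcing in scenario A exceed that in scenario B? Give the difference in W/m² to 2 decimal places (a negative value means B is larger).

ΔF_A = 5.35 ln(458/283) = 5.35 × 0.48142 = 2.5756 W/m².
ΔF_B = 5.35 ln(661/283) = 5.35 × 0.84831 = 4.5385 W/m².
Difference: 2.5756 − 4.5385 = -1.9629 W/m².

ΔF_A − ΔF_B = -1.96 W/m²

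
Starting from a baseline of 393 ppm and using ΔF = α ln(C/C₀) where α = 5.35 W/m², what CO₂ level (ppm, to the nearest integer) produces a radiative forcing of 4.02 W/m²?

C ≈ 833 ppm

Set 5.35 ln(C/393) = 4.02, so ln(C/393) = 4.02/5.35 = 0.75140.
Then C/393 = e^0.75140 = 2.11997, giving C = 393 × 2.11997 = 833.15 ppm.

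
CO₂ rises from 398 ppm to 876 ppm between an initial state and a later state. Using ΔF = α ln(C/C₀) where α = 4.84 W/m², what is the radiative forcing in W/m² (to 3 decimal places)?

CO₂: 4.84 × ln(876/398) = 4.84 × ln(2.20101) = 4.84 × 0.78892 = 3.8184 W/m².

ΔF = 3.818 W/m²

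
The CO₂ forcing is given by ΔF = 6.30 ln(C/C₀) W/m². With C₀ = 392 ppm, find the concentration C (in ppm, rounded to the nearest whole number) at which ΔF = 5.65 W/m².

C ≈ 961 ppm

Set 6.30 ln(C/392) = 5.65, so ln(C/392) = 5.65/6.30 = 0.89683.
Then C/392 = e^0.89683 = 2.45182, giving C = 392 × 2.45182 = 961.11 ppm.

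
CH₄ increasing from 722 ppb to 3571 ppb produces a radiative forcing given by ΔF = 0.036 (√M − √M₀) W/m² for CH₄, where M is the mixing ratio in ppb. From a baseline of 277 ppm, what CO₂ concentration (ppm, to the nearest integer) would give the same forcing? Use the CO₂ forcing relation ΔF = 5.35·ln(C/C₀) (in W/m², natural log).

C ≈ 346 ppm

CH₄ forcing: 0.036 × (√3571 − √722) = 0.036 × (59.7578 − 26.8701) = 0.036 × 32.8877 = 1.18396 W/m².
Set 5.35 ln(C/277) = 1.18396: ln(C/277) = 1.18396/5.35 = 0.22130, so C = 277 × e^0.22130 = 277 × 1.24770 = 345.61 ppm.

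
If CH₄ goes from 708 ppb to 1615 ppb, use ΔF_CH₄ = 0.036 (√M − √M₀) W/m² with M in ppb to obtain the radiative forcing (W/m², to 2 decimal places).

ΔF = 0.49 W/m²

CH₄: 0.036 × (√1615 − √708) = 0.036 × (40.1871 − 26.6083) = 0.036 × 13.5788 = 0.4888 W/m².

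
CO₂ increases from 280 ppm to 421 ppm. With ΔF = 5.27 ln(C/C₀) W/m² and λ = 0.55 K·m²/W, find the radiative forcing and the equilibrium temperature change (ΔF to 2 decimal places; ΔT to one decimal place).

CO₂: 5.27 × ln(421/280) = 5.27 × ln(1.50357) = 5.27 × 0.40784 = 2.1493 W/m².
ΔT = λ ΔF = 0.55 × 2.15 = 1.1825 K.

ΔF = 2.15 W/m²; ΔT = 1.2 K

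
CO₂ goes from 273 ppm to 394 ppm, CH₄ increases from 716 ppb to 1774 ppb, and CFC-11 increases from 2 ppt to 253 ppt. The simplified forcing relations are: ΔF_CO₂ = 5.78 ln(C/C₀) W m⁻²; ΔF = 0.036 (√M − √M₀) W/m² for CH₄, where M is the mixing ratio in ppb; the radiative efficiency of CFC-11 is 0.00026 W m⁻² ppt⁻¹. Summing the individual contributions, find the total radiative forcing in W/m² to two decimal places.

CO₂: 5.78 × ln(394/273) = 5.78 × ln(1.44322) = 5.78 × 0.36688 = 2.1206 W/m².
CH₄: 0.036 × (√1774 − √716) = 0.036 × (42.1189 − 26.7582) = 0.036 × 15.3607 = 0.5530 W/m².
CFC-11: ΔF = 0.00026 × (253 − 2) = 0.00026 × 251 = 0.0653 W/m².
Total ΔF = 2.1206 + 0.5530 + 0.0653 = 2.7389 W/m².

ΔF = 2.74 W/m²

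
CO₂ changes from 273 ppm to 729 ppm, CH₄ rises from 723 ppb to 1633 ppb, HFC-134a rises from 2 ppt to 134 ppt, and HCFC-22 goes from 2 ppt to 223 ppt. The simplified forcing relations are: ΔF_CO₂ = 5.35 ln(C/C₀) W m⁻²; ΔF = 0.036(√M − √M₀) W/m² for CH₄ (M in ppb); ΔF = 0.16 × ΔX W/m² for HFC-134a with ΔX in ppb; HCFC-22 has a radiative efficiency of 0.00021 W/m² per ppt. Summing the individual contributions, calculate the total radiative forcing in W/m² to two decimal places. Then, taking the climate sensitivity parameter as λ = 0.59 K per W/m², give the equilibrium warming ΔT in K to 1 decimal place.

CO₂: 5.35 × ln(729/273) = 5.35 × ln(2.67033) = 5.35 × 0.98220 = 5.2548 W/m².
CH₄: 0.036 × (√1633 − √723) = 0.036 × (40.4104 − 26.8887) = 0.036 × 13.5217 = 0.4868 W/m².
HFC-134a: Δ = 134 − 2 = 132 ppt = 0.132 ppb; ΔF = 0.16 × 0.132 = 0.0211 W/m².
HCFC-22: ΔF = 0.00021 × (223 − 2) = 0.00021 × 221 = 0.0464 W/m².
Total ΔF = 5.2548 + 0.4868 + 0.0211 + 0.0464 = 5.8091 W/m².
ΔT = λ ΔF = 0.59 × 5.81 = 3.4279 K.

ΔF = 5.81 W/m²; ΔT = 3.4 K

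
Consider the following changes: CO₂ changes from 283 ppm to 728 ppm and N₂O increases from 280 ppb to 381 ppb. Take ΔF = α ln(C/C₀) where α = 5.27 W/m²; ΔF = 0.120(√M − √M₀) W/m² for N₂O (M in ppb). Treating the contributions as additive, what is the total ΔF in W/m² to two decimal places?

ΔF = 5.31 W/m²

CO₂: 5.27 × ln(728/283) = 5.27 × ln(2.57244) = 5.27 × 0.94485 = 4.9794 W/m².
N₂O: 0.120 × (√381 − √280) = 0.120 × (19.5192 − 16.7332) = 0.120 × 2.7860 = 0.3343 W/m².
Total ΔF = 4.9794 + 0.3343 = 5.3137 W/m².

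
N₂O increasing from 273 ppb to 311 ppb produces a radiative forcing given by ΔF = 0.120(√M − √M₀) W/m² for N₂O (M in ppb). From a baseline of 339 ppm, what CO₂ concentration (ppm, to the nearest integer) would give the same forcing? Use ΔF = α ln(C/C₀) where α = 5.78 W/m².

C ≈ 347 ppm

N₂O forcing: 0.120 × (√311 − √273) = 0.120 × (17.6352 − 16.5227) = 0.120 × 1.1125 = 0.13350 W/m².
Set 5.78 ln(C/339) = 0.13350: ln(C/339) = 0.13350/5.78 = 0.02310, so C = 339 × e^0.02310 = 339 × 1.02337 = 346.92 ppm.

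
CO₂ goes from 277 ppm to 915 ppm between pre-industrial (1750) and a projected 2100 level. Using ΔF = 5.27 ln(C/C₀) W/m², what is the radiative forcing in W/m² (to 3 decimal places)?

CO₂: 5.27 × ln(915/277) = 5.27 × ln(3.30325) = 5.27 × 1.19491 = 6.2972 W/m².

ΔF = 6.297 W/m²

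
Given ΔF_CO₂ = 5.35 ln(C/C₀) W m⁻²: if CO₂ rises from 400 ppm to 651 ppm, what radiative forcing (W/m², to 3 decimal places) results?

CO₂: 5.35 × ln(651/400) = 5.35 × ln(1.62750) = 5.35 × 0.48705 = 2.6057 W/m².

ΔF = 2.606 W/m²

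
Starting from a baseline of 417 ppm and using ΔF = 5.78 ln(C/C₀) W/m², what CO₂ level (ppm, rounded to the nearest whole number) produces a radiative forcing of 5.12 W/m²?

Set 5.78 ln(C/417) = 5.12, so ln(C/417) = 5.12/5.78 = 0.88581.
Then C/417 = e^0.88581 = 2.42495, giving C = 417 × 2.42495 = 1011.20 ppm.

C ≈ 1011 ppm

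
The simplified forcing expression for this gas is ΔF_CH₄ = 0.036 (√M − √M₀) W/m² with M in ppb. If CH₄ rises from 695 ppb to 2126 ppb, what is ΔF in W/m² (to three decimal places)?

ΔF = 0.711 W/m²

CH₄: 0.036 × (√2126 − √695) = 0.036 × (46.1086 − 26.3629) = 0.036 × 19.7457 = 0.7108 W/m².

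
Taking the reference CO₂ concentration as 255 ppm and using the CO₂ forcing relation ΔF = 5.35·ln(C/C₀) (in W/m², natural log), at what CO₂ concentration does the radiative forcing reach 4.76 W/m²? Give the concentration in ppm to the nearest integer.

C ≈ 621 ppm

Set 5.35 ln(C/255) = 4.76, so ln(C/255) = 4.76/5.35 = 0.88972.
Then C/255 = e^0.88972 = 2.43445, giving C = 255 × 2.43445 = 620.78 ppm.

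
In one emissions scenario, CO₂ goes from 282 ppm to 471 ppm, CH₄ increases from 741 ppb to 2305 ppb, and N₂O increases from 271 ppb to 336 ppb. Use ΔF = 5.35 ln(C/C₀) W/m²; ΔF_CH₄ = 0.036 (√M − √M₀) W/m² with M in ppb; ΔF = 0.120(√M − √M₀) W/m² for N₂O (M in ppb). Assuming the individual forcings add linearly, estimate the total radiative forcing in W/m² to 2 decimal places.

ΔF = 3.72 W/m²

CO₂: 5.35 × ln(471/282) = 5.35 × ln(1.67021) = 5.35 × 0.51295 = 2.7443 W/m².
CH₄: 0.036 × (√2305 − √741) = 0.036 × (48.0104 − 27.2213) = 0.036 × 20.7891 = 0.7484 W/m².
N₂O: 0.120 × (√336 − √271) = 0.120 × (18.3303 − 16.4621) = 0.120 × 1.8682 = 0.2242 W/m².
Total ΔF = 2.7443 + 0.7484 + 0.2242 = 3.7169 W/m².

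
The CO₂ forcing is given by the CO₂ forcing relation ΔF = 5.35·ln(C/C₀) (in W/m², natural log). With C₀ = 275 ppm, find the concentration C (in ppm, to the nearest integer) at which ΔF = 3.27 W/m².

C ≈ 507 ppm

Set 5.35 ln(C/275) = 3.27, so ln(C/275) = 3.27/5.35 = 0.61121.
Then C/275 = e^0.61121 = 1.84266, giving C = 275 × 1.84266 = 506.73 ppm.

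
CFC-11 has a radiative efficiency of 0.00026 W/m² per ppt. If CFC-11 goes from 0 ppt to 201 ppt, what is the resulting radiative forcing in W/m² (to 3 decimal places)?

ΔF = 0.052 W/m²

CFC-11: ΔF = 0.00026 × (201 − 0) = 0.00026 × 201 = 0.0523 W/m².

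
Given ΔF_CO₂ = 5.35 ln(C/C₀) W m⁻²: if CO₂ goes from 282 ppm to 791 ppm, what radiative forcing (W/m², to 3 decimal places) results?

CO₂ absorption bands are partially saturated, so forcing scales with the logarithm of the concentration ratio.
CO₂: 5.35 × ln(791/282) = 5.35 × ln(2.80496) = 5.35 × 1.03139 = 5.5179 W/m².

ΔF = 5.518 W/m²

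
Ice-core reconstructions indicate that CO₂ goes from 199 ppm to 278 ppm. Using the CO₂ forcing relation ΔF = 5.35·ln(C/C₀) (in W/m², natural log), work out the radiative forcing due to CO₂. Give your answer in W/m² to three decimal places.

CO₂: 5.35 × ln(278/199) = 5.35 × ln(1.39698) = 5.35 × 0.33431 = 1.7886 W/m².

ΔF = 1.789 W/m²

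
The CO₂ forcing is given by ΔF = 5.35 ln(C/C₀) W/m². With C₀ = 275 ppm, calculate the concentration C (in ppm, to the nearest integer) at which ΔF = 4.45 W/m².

Set 5.35 ln(C/275) = 4.45, so ln(C/275) = 4.45/5.35 = 0.83178.
Then C/275 = e^0.83178 = 2.29740, giving C = 275 × 2.29740 = 631.79 ppm.

C ≈ 632 ppm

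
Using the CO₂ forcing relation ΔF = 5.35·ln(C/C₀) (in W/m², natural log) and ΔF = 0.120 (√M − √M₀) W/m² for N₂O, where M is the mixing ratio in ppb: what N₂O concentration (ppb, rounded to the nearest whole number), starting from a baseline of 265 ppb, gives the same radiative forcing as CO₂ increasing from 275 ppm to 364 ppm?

M ≈ 828 ppb

CO₂ forcing: 5.35 × ln(364/275) = 5.35 × 0.280383 = 1.50005 W/m².
Set 0.120(√M − √265) = 1.50005: √M = 1.50005/0.120 + √265 = 12.5004 + 16.2788 = 28.7792.
M = (28.7792)² = 828.24 ppb.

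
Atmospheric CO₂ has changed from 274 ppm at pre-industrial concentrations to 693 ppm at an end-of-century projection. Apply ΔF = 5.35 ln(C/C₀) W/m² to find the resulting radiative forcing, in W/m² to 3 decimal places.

CO₂: 5.35 × ln(693/274) = 5.35 × ln(2.52920) = 5.35 × 0.92790 = 4.9643 W/m².

ΔF = 4.964 W/m²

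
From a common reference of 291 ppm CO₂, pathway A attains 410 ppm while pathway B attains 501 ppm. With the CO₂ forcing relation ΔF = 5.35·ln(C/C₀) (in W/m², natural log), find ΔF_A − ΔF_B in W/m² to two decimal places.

ΔF_A − ΔF_B = -1.07 W/m²

ΔF_A = 5.35 ln(410/291) = 5.35 × 0.34283 = 1.8341 W/m².
ΔF_B = 5.35 ln(501/291) = 5.35 × 0.54328 = 2.9065 W/m².
Difference: 1.8341 − 2.9065 = -1.0724 W/m².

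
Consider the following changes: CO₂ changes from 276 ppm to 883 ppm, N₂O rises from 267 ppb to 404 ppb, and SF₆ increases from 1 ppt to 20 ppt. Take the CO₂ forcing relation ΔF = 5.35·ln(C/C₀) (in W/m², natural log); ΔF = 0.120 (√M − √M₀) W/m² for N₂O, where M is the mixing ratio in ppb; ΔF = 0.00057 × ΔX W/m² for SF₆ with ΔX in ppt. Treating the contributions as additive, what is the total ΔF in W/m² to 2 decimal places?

ΔF = 6.68 W/m²

CO₂: 5.35 × ln(883/276) = 5.35 × ln(3.19928) = 5.35 × 1.16293 = 6.2217 W/m².
N₂O: 0.120 × (√404 − √267) = 0.120 × (20.0998 − 16.3401) = 0.120 × 3.7597 = 0.4512 W/m².
SF₆: ΔF = 0.00057 × (20 − 1) = 0.00057 × 19 = 0.0108 W/m².
Total ΔF = 6.2217 + 0.4512 + 0.0108 = 6.6837 W/m².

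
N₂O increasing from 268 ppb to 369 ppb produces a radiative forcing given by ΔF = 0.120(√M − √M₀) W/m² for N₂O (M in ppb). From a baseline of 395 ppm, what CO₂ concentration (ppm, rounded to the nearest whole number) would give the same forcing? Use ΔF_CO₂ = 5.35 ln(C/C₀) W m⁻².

N₂O forcing: 0.120 × (√369 − √268) = 0.120 × (19.2094 − 16.3707) = 0.120 × 2.8387 = 0.34064 W/m².
Set 5.35 ln(C/395) = 0.34064: ln(C/395) = 0.34064/5.35 = 0.06367, so C = 395 × e^0.06367 = 395 × 1.06574 = 420.97 ppm.

C ≈ 421 ppm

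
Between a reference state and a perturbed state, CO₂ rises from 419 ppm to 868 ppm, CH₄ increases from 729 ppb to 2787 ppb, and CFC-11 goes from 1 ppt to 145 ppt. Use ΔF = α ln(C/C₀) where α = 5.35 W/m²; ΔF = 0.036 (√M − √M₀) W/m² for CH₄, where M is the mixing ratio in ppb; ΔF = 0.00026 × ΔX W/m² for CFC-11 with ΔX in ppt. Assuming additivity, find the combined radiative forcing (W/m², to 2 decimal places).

ΔF = 4.86 W/m²

CO₂: 5.35 × ln(868/419) = 5.35 × ln(2.07160) = 5.35 × 0.72832 = 3.8965 W/m².
CH₄: 0.036 × (√2787 − √729) = 0.036 × (52.7920 − 27.0000) = 0.036 × 25.7920 = 0.9285 W/m².
CFC-11: ΔF = 0.00026 × (145 − 1) = 0.00026 × 144 = 0.0374 W/m².
Total ΔF = 3.8965 + 0.9285 + 0.0374 = 4.8624 W/m².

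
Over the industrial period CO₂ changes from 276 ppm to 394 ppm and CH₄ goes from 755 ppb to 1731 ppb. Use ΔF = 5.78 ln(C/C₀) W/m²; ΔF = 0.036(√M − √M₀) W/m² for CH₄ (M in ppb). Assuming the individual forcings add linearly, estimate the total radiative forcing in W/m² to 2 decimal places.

CO₂: 5.78 × ln(394/276) = 5.78 × ln(1.42754) = 5.78 × 0.35595 = 2.0574 W/m².
CH₄: 0.036 × (√1731 − √755) = 0.036 × (41.6053 − 27.4773) = 0.036 × 14.1280 = 0.5086 W/m².
Total ΔF = 2.0574 + 0.5086 = 2.5660 W/m².

ΔF = 2.57 W/m²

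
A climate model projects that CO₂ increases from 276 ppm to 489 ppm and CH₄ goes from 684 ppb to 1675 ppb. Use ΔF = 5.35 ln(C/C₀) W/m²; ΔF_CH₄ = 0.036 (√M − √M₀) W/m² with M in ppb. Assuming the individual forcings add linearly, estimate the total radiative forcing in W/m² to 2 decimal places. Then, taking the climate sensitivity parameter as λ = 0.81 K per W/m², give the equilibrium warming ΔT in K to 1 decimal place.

ΔF = 3.59 W/m²; ΔT = 2.9 K

CO₂: 5.35 × ln(489/276) = 5.35 × ln(1.77174) = 5.35 × 0.57196 = 3.0600 W/m².
CH₄: 0.036 × (√1675 − √684) = 0.036 × (40.9268 − 26.1534) = 0.036 × 14.7734 = 0.5318 W/m².
Total ΔF = 3.0600 + 0.5318 = 3.5918 W/m².
ΔT = λ ΔF = 0.81 × 3.59 = 2.9079 K.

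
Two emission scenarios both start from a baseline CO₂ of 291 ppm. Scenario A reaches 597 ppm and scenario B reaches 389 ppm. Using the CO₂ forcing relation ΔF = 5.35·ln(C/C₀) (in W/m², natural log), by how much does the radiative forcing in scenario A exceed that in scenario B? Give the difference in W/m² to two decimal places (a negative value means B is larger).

ΔF_A − ΔF_B = 2.29 W/m²

ΔF_A = 5.35 ln(597/291) = 5.35 × 0.71859 = 3.8445 W/m².
ΔF_B = 5.35 ln(389/291) = 5.35 × 0.29026 = 1.5529 W/m².
Difference: 3.8445 − 1.5529 = 2.2916 W/m².
(Equivalently, ΔF_A − ΔF_B = 5.35 ln(597/389) = 5.35 × 0.42834 = 2.2916 W/m².)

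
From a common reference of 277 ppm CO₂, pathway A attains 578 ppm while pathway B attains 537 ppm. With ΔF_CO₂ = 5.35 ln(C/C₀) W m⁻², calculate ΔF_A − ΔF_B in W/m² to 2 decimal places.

ΔF_A − ΔF_B = 0.39 W/m²

ΔF_A = 5.35 ln(578/277) = 5.35 × 0.73556 = 3.9352 W/m².
ΔF_B = 5.35 ln(537/277) = 5.35 × 0.66198 = 3.5416 W/m².
Difference: 3.9352 − 3.5416 = 0.3936 W/m².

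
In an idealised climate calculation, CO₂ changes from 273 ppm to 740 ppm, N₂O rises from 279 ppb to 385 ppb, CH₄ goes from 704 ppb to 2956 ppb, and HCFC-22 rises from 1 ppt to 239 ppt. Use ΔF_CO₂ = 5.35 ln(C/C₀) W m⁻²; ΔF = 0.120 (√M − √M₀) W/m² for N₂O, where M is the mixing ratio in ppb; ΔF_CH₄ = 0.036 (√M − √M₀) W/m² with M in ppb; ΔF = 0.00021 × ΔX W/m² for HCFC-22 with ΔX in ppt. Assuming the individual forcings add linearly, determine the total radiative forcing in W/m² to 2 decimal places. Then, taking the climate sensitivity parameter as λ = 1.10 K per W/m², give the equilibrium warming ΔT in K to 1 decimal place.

ΔF = 6.74 W/m²; ΔT = 7.4 K

CO₂: 5.35 × ln(740/273) = 5.35 × ln(2.71062) = 5.35 × 0.99718 = 5.3349 W/m².
N₂O: 0.120 × (√385 − √279) = 0.120 × (19.6214 − 16.7033) = 0.120 × 2.9181 = 0.3502 W/m².
CH₄: 0.036 × (√2956 − √704) = 0.036 × (54.3691 − 26.5330) = 0.036 × 27.8361 = 1.0021 W/m².
HCFC-22: ΔF = 0.00021 × (239 − 1) = 0.00021 × 238 = 0.0500 W/m².
Total ΔF = 5.3349 + 0.3502 + 1.0021 + 0.0500 = 6.7372 W/m².
ΔT = λ ΔF = 1.10 × 6.74 = 7.4140 K.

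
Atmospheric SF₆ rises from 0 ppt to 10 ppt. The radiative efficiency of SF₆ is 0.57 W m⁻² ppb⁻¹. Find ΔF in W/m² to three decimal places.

SF₆: Δ = 10 − 0 = 10 ppt = 0.010 ppb; ΔF = 0.57 × 0.010 = 0.0057 W/m².

ΔF = 0.006 W/m²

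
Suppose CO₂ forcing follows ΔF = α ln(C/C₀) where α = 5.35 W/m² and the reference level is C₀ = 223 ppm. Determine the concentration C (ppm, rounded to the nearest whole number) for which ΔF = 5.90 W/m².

Set 5.35 ln(C/223) = 5.90, so ln(C/223) = 5.90/5.35 = 1.10280.
Then C/223 = e^1.10280 = 3.01259, giving C = 223 × 3.01259 = 671.81 ppm.

C ≈ 672 ppm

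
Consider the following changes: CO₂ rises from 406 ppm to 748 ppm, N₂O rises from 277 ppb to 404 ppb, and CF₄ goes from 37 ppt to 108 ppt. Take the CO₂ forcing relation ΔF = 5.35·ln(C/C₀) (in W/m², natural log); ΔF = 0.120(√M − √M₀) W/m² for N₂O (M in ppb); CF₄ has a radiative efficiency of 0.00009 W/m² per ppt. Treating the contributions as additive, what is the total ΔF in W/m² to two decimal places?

ΔF = 3.69 W/m²

CO₂: 5.35 × ln(748/406) = 5.35 × ln(1.84236) = 5.35 × 0.61105 = 3.2691 W/m².
N₂O: 0.120 × (√404 − √277) = 0.120 × (20.0998 − 16.6433) = 0.120 × 3.4565 = 0.4148 W/m².
CF₄: ΔF = 0.00009 × (108 − 37) = 0.00009 × 71 = 0.0064 W/m².
Total ΔF = 3.2691 + 0.4148 + 0.0064 = 3.6903 W/m².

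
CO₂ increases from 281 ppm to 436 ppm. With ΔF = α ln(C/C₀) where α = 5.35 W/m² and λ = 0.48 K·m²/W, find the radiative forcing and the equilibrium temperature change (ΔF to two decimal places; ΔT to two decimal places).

CO₂: 5.35 × ln(436/281) = 5.35 × ln(1.55160) = 5.35 × 0.43929 = 2.3502 W/m².
ΔT = λ ΔF = 0.48 × 2.35 = 1.1280 K.

ΔF = 2.35 W/m²; ΔT = 1.13 K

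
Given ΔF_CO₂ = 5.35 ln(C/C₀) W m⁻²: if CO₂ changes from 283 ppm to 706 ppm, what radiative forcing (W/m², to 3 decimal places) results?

ΔF = 4.891 W/m²

CO₂: 5.35 × ln(706/283) = 5.35 × ln(2.49470) = 5.35 × 0.91417 = 4.8908 W/m².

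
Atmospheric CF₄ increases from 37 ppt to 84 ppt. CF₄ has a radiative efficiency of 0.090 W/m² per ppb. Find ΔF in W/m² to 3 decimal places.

ΔF = 0.004 W/m²

CF₄: Δ = 84 − 37 = 47 ppt = 0.047 ppb; ΔF = 0.090 × 0.047 = 0.0042 W/m².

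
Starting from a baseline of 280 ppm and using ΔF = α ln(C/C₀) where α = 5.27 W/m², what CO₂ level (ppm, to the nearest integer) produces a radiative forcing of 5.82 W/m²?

C ≈ 845 ppm

Set 5.27 ln(C/280) = 5.82, so ln(C/280) = 5.82/5.27 = 1.10436.
Then C/280 = e^1.10436 = 3.01729, giving C = 280 × 3.01729 = 844.84 ppm.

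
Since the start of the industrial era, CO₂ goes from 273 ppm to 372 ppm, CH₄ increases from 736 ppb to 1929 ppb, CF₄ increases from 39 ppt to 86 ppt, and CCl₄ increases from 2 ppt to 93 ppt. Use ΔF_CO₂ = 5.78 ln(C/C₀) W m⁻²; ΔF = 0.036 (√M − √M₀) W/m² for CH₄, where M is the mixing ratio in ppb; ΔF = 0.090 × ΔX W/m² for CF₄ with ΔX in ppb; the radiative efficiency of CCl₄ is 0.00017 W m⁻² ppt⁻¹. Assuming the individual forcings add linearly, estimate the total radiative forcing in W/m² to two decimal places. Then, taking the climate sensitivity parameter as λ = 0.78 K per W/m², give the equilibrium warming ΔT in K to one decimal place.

ΔF = 2.41 W/m²; ΔT = 1.9 K

CO₂: 5.78 × ln(372/273) = 5.78 × ln(1.36264) = 5.78 × 0.30942 = 1.7884 W/m².
CH₄: 0.036 × (√1929 − √736) = 0.036 × (43.9204 − 27.1293) = 0.036 × 16.7911 = 0.6045 W/m².
CF₄: Δ = 86 − 39 = 47 ppt = 0.047 ppb; ΔF = 0.090 × 0.047 = 0.0042 W/m².
CCl₄: ΔF = 0.00017 × (93 − 2) = 0.00017 × 91 = 0.0155 W/m².
Total ΔF = 1.7884 + 0.6045 + 0.0042 + 0.0155 = 2.4126 W/m².
ΔT = λ ΔF = 0.78 × 2.41 = 1.8798 K.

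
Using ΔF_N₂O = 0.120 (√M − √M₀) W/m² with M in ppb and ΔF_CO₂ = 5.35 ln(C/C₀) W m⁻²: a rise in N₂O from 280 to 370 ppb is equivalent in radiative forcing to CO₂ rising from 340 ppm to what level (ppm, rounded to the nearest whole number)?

C ≈ 360 ppm

N₂O forcing: 0.120 × (√370 − √280) = 0.120 × (19.2354 − 16.7332) = 0.120 × 2.5022 = 0.30026 W/m².
Set 5.35 ln(C/340) = 0.30026: ln(C/340) = 0.30026/5.35 = 0.05612, so C = 340 × e^0.05612 = 340 × 1.05772 = 359.62 ppm.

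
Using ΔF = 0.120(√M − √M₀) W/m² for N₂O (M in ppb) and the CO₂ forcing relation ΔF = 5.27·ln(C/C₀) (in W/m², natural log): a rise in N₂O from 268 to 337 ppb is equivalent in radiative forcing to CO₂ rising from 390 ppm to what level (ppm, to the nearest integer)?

C ≈ 408 ppm

N₂O forcing: 0.120 × (√337 − √268) = 0.120 × (18.3576 − 16.3707) = 0.120 × 1.9869 = 0.23843 W/m².
Set 5.27 ln(C/390) = 0.23843: ln(C/390) = 0.23843/5.27 = 0.04524, so C = 390 × e^0.04524 = 390 × 1.04628 = 408.05 ppm.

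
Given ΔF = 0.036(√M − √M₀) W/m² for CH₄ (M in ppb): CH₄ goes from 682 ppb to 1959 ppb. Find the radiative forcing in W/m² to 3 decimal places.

ΔF = 0.653 W/m²

CH₄: 0.036 × (√1959 − √682) = 0.036 × (44.2606 − 26.1151) = 0.036 × 18.1455 = 0.6532 W/m².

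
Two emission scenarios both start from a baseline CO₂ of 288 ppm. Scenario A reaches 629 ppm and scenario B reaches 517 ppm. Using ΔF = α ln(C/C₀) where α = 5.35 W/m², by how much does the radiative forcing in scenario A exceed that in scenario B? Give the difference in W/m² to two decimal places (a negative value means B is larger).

ΔF_A − ΔF_B = 1.05 W/m²

ΔF_A = 5.35 ln(629/288) = 5.35 × 0.78117 = 4.1793 W/m².
ΔF_B = 5.35 ln(517/288) = 5.35 × 0.58508 = 3.1302 W/m².
Difference: 4.1793 − 3.1302 = 1.0491 W/m².
(Equivalently, ΔF_A − ΔF_B = 5.35 ln(629/517) = 5.35 × 0.19609 = 1.0491 W/m².)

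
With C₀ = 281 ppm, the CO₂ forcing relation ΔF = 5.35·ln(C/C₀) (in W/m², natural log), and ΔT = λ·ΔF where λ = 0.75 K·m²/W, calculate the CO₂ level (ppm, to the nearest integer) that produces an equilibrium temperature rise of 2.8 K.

Required forcing: ΔF = ΔT/λ = 2.8/0.75 = 3.7333 W/m².
Then ln(C/281) = ΔF/5.35 = 3.7333/5.35 = 0.69781.
So C = 281 × e^0.69781 = 281 × 2.00935 = 564.63 ppm.

C ≈ 565 ppm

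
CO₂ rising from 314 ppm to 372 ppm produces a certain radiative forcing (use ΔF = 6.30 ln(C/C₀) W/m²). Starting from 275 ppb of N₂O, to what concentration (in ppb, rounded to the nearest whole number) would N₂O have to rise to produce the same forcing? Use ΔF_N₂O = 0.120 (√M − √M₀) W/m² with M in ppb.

M ≈ 649 ppb

CO₂ forcing: 6.30 × ln(372/314) = 6.30 × 0.169501 = 1.06786 W/m².
Set 0.120(√M − √275) = 1.06786: √M = 1.06786/0.120 + √275 = 8.8988 + 16.5831 = 25.4819.
M = (25.4819)² = 649.33 ppb.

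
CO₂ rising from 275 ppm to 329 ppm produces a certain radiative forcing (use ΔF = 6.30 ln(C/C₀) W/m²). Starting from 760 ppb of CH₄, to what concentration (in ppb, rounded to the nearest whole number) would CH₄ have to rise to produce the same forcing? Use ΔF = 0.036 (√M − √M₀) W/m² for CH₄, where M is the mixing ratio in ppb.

M ≈ 3474 ppb

CO₂ forcing: 6.30 × ln(329/275) = 6.30 × 0.179287 = 1.12951 W/m².
Set 0.036(√M − √760) = 1.12951: √M = 1.12951/0.036 + √760 = 31.3753 + 27.5681 = 58.9434.
M = (58.9434)² = 3474.32 ppb.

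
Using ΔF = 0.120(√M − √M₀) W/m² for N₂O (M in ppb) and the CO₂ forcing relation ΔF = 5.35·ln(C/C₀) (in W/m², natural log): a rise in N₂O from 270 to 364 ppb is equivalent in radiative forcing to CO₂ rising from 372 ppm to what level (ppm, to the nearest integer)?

N₂O forcing: 0.120 × (√364 − √270) = 0.120 × (19.0788 − 16.4317) = 0.120 × 2.6471 = 0.31765 W/m².
Set 5.35 ln(C/372) = 0.31765: ln(C/372) = 0.31765/5.35 = 0.05937, so C = 372 × e^0.05937 = 372 × 1.06117 = 394.76 ppm.

C ≈ 395 ppm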